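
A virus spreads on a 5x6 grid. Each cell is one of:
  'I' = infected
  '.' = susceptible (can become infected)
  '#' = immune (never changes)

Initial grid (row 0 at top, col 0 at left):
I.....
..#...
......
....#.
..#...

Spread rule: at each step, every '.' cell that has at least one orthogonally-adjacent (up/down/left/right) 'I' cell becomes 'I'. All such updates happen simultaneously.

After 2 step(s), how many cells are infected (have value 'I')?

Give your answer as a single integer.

Step 0 (initial): 1 infected
Step 1: +2 new -> 3 infected
Step 2: +3 new -> 6 infected

Answer: 6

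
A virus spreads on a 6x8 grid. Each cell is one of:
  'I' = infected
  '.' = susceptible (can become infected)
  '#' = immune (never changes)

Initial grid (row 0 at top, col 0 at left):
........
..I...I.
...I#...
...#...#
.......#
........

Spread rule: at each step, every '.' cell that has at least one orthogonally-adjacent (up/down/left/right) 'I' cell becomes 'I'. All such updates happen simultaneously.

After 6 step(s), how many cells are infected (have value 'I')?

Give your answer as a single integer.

Answer: 44

Derivation:
Step 0 (initial): 3 infected
Step 1: +8 new -> 11 infected
Step 2: +11 new -> 22 infected
Step 3: +7 new -> 29 infected
Step 4: +7 new -> 36 infected
Step 5: +6 new -> 42 infected
Step 6: +2 new -> 44 infected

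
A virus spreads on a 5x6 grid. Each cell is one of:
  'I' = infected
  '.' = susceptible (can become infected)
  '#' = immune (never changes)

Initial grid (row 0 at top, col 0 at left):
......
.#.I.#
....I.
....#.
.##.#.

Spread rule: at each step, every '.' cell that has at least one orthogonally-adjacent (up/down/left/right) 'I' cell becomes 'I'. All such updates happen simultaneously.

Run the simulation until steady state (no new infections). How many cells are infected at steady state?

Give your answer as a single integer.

Step 0 (initial): 2 infected
Step 1: +5 new -> 7 infected
Step 2: +5 new -> 12 infected
Step 3: +6 new -> 18 infected
Step 4: +3 new -> 21 infected
Step 5: +2 new -> 23 infected
Step 6: +1 new -> 24 infected
Step 7: +0 new -> 24 infected

Answer: 24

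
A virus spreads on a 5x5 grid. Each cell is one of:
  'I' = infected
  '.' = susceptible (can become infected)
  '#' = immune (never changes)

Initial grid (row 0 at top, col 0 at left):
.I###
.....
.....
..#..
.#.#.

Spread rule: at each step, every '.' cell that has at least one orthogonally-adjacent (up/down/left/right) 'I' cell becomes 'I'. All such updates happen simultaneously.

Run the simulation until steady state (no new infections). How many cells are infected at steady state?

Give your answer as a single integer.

Step 0 (initial): 1 infected
Step 1: +2 new -> 3 infected
Step 2: +3 new -> 6 infected
Step 3: +4 new -> 10 infected
Step 4: +3 new -> 13 infected
Step 5: +3 new -> 16 infected
Step 6: +1 new -> 17 infected
Step 7: +1 new -> 18 infected
Step 8: +0 new -> 18 infected

Answer: 18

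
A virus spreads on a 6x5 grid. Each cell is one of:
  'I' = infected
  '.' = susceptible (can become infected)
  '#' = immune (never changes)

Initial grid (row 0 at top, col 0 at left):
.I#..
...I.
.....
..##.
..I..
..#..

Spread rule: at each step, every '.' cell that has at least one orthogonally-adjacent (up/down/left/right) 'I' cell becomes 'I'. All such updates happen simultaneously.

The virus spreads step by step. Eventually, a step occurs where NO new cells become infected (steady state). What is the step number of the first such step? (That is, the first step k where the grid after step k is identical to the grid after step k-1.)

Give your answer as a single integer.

Step 0 (initial): 3 infected
Step 1: +8 new -> 11 infected
Step 2: +10 new -> 21 infected
Step 3: +5 new -> 26 infected
Step 4: +0 new -> 26 infected

Answer: 4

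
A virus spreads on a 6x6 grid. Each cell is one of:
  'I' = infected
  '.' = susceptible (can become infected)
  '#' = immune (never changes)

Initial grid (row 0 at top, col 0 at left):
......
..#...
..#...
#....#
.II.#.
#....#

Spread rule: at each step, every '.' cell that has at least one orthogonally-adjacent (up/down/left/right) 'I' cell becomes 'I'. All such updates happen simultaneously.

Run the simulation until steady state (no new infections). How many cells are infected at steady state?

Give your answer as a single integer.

Step 0 (initial): 2 infected
Step 1: +6 new -> 8 infected
Step 2: +3 new -> 11 infected
Step 3: +5 new -> 16 infected
Step 4: +4 new -> 20 infected
Step 5: +5 new -> 25 infected
Step 6: +2 new -> 27 infected
Step 7: +1 new -> 28 infected
Step 8: +0 new -> 28 infected

Answer: 28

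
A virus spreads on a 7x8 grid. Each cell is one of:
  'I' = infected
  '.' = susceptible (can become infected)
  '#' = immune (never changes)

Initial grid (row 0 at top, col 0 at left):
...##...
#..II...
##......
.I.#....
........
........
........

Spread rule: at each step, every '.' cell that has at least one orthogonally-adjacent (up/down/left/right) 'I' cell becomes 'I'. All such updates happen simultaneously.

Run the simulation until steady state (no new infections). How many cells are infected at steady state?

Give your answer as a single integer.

Answer: 50

Derivation:
Step 0 (initial): 3 infected
Step 1: +7 new -> 10 infected
Step 2: +10 new -> 20 infected
Step 3: +10 new -> 30 infected
Step 4: +9 new -> 39 infected
Step 5: +5 new -> 44 infected
Step 6: +3 new -> 47 infected
Step 7: +2 new -> 49 infected
Step 8: +1 new -> 50 infected
Step 9: +0 new -> 50 infected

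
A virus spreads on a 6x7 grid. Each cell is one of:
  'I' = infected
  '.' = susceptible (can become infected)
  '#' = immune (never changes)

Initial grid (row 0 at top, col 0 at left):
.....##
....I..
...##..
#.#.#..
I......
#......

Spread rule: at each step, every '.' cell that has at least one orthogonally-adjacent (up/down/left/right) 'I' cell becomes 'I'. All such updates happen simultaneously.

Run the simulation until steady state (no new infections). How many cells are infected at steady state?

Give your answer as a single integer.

Answer: 34

Derivation:
Step 0 (initial): 2 infected
Step 1: +4 new -> 6 infected
Step 2: +7 new -> 13 infected
Step 3: +8 new -> 21 infected
Step 4: +8 new -> 29 infected
Step 5: +4 new -> 33 infected
Step 6: +1 new -> 34 infected
Step 7: +0 new -> 34 infected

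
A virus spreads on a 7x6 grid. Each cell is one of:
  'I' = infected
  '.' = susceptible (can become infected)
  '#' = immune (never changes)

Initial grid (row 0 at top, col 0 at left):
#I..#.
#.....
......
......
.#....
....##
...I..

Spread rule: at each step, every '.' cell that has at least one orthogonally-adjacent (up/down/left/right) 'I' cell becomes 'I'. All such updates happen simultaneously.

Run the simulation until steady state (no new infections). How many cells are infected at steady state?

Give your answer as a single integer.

Answer: 36

Derivation:
Step 0 (initial): 2 infected
Step 1: +5 new -> 7 infected
Step 2: +7 new -> 14 infected
Step 3: +9 new -> 23 infected
Step 4: +7 new -> 30 infected
Step 5: +4 new -> 34 infected
Step 6: +2 new -> 36 infected
Step 7: +0 new -> 36 infected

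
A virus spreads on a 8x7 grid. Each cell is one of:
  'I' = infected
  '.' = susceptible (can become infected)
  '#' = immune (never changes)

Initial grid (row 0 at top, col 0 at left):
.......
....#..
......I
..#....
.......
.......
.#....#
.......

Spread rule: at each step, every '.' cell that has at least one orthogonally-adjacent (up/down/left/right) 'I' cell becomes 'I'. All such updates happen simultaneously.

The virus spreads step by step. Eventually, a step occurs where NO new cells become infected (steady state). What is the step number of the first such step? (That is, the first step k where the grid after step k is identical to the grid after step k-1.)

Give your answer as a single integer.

Step 0 (initial): 1 infected
Step 1: +3 new -> 4 infected
Step 2: +5 new -> 9 infected
Step 3: +5 new -> 14 infected
Step 4: +6 new -> 20 infected
Step 5: +6 new -> 26 infected
Step 6: +8 new -> 34 infected
Step 7: +8 new -> 42 infected
Step 8: +5 new -> 47 infected
Step 9: +2 new -> 49 infected
Step 10: +2 new -> 51 infected
Step 11: +1 new -> 52 infected
Step 12: +0 new -> 52 infected

Answer: 12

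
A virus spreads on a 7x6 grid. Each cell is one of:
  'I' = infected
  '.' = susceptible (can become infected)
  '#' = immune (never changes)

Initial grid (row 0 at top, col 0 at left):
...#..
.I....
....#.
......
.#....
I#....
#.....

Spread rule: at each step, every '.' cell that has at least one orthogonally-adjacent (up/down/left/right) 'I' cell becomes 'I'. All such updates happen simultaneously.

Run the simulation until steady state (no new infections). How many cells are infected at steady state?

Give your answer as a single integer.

Answer: 37

Derivation:
Step 0 (initial): 2 infected
Step 1: +5 new -> 7 infected
Step 2: +7 new -> 14 infected
Step 3: +3 new -> 17 infected
Step 4: +4 new -> 21 infected
Step 5: +5 new -> 26 infected
Step 6: +4 new -> 30 infected
Step 7: +4 new -> 34 infected
Step 8: +2 new -> 36 infected
Step 9: +1 new -> 37 infected
Step 10: +0 new -> 37 infected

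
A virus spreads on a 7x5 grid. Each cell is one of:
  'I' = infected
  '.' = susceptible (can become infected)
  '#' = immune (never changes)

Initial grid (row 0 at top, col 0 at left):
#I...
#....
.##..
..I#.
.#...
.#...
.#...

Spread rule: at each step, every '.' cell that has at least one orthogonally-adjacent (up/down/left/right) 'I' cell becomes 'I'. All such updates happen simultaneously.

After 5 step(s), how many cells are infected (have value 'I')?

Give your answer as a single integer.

Answer: 27

Derivation:
Step 0 (initial): 2 infected
Step 1: +4 new -> 6 infected
Step 2: +5 new -> 11 infected
Step 3: +7 new -> 18 infected
Step 4: +6 new -> 24 infected
Step 5: +3 new -> 27 infected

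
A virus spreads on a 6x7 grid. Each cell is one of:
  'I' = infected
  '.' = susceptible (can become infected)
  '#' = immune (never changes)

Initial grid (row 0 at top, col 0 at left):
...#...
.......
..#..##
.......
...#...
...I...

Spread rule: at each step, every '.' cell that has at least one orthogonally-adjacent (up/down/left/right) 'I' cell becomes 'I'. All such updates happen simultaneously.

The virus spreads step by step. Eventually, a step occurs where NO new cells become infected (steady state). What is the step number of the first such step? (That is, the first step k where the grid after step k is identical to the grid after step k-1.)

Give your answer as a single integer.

Step 0 (initial): 1 infected
Step 1: +2 new -> 3 infected
Step 2: +4 new -> 7 infected
Step 3: +6 new -> 13 infected
Step 4: +6 new -> 19 infected
Step 5: +5 new -> 24 infected
Step 6: +5 new -> 29 infected
Step 7: +5 new -> 34 infected
Step 8: +3 new -> 37 infected
Step 9: +0 new -> 37 infected

Answer: 9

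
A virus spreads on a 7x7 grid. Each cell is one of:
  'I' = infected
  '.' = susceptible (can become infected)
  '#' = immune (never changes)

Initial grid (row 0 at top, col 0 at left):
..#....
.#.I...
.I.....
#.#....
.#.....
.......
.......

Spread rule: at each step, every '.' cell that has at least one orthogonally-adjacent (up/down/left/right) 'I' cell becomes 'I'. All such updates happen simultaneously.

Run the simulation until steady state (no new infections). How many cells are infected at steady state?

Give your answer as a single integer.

Step 0 (initial): 2 infected
Step 1: +7 new -> 9 infected
Step 2: +5 new -> 14 infected
Step 3: +6 new -> 20 infected
Step 4: +7 new -> 27 infected
Step 5: +5 new -> 32 infected
Step 6: +5 new -> 37 infected
Step 7: +4 new -> 41 infected
Step 8: +3 new -> 44 infected
Step 9: +0 new -> 44 infected

Answer: 44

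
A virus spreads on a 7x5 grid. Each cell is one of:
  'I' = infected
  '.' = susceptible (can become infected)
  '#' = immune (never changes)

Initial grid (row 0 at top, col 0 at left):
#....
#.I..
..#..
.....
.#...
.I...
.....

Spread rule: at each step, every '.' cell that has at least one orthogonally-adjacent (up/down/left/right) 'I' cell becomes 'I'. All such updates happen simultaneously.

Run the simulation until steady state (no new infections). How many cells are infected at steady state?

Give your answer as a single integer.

Step 0 (initial): 2 infected
Step 1: +6 new -> 8 infected
Step 2: +10 new -> 18 infected
Step 3: +10 new -> 28 infected
Step 4: +3 new -> 31 infected
Step 5: +0 new -> 31 infected

Answer: 31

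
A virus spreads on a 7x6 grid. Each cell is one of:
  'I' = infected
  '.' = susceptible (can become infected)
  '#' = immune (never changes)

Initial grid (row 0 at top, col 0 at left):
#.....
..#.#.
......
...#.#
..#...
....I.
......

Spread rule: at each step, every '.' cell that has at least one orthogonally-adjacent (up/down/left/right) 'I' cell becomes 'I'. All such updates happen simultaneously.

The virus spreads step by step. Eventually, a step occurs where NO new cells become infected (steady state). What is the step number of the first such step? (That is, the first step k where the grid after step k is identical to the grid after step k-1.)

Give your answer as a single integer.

Answer: 9

Derivation:
Step 0 (initial): 1 infected
Step 1: +4 new -> 5 infected
Step 2: +6 new -> 11 infected
Step 3: +3 new -> 14 infected
Step 4: +5 new -> 19 infected
Step 5: +6 new -> 25 infected
Step 6: +5 new -> 30 infected
Step 7: +4 new -> 34 infected
Step 8: +2 new -> 36 infected
Step 9: +0 new -> 36 infected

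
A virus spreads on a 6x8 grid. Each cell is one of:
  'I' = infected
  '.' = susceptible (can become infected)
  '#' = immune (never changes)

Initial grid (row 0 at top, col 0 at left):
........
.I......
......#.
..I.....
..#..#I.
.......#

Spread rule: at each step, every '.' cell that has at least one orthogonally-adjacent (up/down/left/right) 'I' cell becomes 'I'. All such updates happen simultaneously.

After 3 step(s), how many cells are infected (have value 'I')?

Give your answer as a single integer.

Answer: 35

Derivation:
Step 0 (initial): 3 infected
Step 1: +10 new -> 13 infected
Step 2: +12 new -> 25 infected
Step 3: +10 new -> 35 infected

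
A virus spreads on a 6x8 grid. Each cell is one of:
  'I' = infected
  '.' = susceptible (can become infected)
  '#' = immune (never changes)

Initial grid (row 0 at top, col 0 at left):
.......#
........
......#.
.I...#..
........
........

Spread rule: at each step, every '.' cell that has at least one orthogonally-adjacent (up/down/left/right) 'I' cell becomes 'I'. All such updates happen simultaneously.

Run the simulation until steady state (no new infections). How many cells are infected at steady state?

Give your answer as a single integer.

Step 0 (initial): 1 infected
Step 1: +4 new -> 5 infected
Step 2: +7 new -> 12 infected
Step 3: +8 new -> 20 infected
Step 4: +6 new -> 26 infected
Step 5: +5 new -> 31 infected
Step 6: +4 new -> 35 infected
Step 7: +5 new -> 40 infected
Step 8: +4 new -> 44 infected
Step 9: +1 new -> 45 infected
Step 10: +0 new -> 45 infected

Answer: 45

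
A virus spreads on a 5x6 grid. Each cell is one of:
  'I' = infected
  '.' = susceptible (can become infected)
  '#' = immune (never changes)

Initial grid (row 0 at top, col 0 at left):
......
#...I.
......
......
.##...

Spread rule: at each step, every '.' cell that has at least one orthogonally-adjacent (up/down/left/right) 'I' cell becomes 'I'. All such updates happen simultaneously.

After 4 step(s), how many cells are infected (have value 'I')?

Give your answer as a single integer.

Answer: 22

Derivation:
Step 0 (initial): 1 infected
Step 1: +4 new -> 5 infected
Step 2: +6 new -> 11 infected
Step 3: +6 new -> 17 infected
Step 4: +5 new -> 22 infected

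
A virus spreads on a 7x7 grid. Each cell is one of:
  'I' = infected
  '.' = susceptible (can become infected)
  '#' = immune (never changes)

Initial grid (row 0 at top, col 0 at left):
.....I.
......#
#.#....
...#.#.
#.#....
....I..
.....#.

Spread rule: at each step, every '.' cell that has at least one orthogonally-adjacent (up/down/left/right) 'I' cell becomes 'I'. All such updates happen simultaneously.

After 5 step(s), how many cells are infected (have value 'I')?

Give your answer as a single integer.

Answer: 37

Derivation:
Step 0 (initial): 2 infected
Step 1: +7 new -> 9 infected
Step 2: +9 new -> 18 infected
Step 3: +8 new -> 26 infected
Step 4: +7 new -> 33 infected
Step 5: +4 new -> 37 infected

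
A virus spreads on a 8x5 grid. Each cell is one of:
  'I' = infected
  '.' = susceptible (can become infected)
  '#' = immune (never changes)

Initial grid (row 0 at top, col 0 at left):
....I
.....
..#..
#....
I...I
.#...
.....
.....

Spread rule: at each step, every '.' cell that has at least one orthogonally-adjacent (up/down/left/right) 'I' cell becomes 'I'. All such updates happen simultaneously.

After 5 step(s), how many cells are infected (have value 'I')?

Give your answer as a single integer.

Answer: 37

Derivation:
Step 0 (initial): 3 infected
Step 1: +7 new -> 10 infected
Step 2: +9 new -> 19 infected
Step 3: +10 new -> 29 infected
Step 4: +6 new -> 35 infected
Step 5: +2 new -> 37 infected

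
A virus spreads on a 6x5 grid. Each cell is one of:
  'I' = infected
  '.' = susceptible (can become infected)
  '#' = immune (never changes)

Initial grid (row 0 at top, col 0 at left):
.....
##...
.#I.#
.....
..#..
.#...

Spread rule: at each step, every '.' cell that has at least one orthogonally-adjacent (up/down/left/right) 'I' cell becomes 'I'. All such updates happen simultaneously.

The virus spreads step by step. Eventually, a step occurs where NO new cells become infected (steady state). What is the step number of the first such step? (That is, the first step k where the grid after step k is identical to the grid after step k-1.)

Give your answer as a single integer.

Step 0 (initial): 1 infected
Step 1: +3 new -> 4 infected
Step 2: +4 new -> 8 infected
Step 3: +7 new -> 15 infected
Step 4: +6 new -> 21 infected
Step 5: +3 new -> 24 infected
Step 6: +0 new -> 24 infected

Answer: 6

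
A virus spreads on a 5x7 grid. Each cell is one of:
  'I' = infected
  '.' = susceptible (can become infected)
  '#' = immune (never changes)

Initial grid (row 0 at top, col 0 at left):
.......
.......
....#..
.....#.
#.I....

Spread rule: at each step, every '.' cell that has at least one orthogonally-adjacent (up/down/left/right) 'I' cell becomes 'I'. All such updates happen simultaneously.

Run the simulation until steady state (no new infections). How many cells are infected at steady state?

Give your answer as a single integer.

Answer: 32

Derivation:
Step 0 (initial): 1 infected
Step 1: +3 new -> 4 infected
Step 2: +4 new -> 8 infected
Step 3: +6 new -> 14 infected
Step 4: +5 new -> 19 infected
Step 5: +5 new -> 24 infected
Step 6: +4 new -> 28 infected
Step 7: +3 new -> 31 infected
Step 8: +1 new -> 32 infected
Step 9: +0 new -> 32 infected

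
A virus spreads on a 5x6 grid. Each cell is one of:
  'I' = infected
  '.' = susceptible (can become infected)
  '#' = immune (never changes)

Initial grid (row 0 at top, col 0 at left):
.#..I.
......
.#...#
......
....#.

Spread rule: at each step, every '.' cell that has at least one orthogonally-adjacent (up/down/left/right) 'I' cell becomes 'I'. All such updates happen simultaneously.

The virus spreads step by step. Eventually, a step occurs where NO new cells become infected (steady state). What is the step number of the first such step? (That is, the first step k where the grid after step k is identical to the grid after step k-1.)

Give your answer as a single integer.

Step 0 (initial): 1 infected
Step 1: +3 new -> 4 infected
Step 2: +4 new -> 8 infected
Step 3: +3 new -> 11 infected
Step 4: +4 new -> 15 infected
Step 5: +4 new -> 19 infected
Step 6: +4 new -> 23 infected
Step 7: +2 new -> 25 infected
Step 8: +1 new -> 26 infected
Step 9: +0 new -> 26 infected

Answer: 9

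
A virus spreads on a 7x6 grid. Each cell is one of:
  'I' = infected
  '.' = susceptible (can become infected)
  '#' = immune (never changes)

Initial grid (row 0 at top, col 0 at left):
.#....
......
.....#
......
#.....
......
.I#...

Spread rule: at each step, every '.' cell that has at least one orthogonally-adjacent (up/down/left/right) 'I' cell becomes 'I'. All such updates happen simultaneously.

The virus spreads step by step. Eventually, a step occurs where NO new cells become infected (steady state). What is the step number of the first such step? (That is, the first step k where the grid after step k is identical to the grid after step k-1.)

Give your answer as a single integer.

Step 0 (initial): 1 infected
Step 1: +2 new -> 3 infected
Step 2: +3 new -> 6 infected
Step 3: +3 new -> 9 infected
Step 4: +6 new -> 15 infected
Step 5: +7 new -> 22 infected
Step 6: +6 new -> 28 infected
Step 7: +5 new -> 33 infected
Step 8: +2 new -> 35 infected
Step 9: +2 new -> 37 infected
Step 10: +1 new -> 38 infected
Step 11: +0 new -> 38 infected

Answer: 11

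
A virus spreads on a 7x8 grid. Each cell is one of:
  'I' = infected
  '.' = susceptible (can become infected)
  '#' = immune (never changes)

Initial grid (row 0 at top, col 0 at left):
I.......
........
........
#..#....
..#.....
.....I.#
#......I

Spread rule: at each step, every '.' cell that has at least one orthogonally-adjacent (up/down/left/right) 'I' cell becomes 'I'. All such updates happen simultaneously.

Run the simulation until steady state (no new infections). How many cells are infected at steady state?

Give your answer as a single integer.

Step 0 (initial): 3 infected
Step 1: +7 new -> 10 infected
Step 2: +8 new -> 18 infected
Step 3: +10 new -> 28 infected
Step 4: +10 new -> 38 infected
Step 5: +9 new -> 47 infected
Step 6: +3 new -> 50 infected
Step 7: +1 new -> 51 infected
Step 8: +0 new -> 51 infected

Answer: 51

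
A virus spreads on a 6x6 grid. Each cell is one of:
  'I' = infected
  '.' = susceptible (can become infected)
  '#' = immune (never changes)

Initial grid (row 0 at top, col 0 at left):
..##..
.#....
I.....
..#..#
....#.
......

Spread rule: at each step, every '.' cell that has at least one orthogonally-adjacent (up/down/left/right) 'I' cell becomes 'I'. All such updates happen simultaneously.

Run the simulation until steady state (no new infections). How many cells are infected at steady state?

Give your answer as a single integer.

Step 0 (initial): 1 infected
Step 1: +3 new -> 4 infected
Step 2: +4 new -> 8 infected
Step 3: +5 new -> 13 infected
Step 4: +5 new -> 18 infected
Step 5: +5 new -> 23 infected
Step 6: +3 new -> 26 infected
Step 7: +2 new -> 28 infected
Step 8: +1 new -> 29 infected
Step 9: +1 new -> 30 infected
Step 10: +0 new -> 30 infected

Answer: 30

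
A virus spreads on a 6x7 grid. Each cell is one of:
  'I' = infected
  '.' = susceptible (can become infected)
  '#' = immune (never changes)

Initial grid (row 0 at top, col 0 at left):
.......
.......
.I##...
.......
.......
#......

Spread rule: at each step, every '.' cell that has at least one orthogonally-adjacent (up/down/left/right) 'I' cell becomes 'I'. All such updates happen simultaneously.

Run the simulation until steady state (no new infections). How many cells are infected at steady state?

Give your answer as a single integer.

Step 0 (initial): 1 infected
Step 1: +3 new -> 4 infected
Step 2: +6 new -> 10 infected
Step 3: +7 new -> 17 infected
Step 4: +5 new -> 22 infected
Step 5: +6 new -> 28 infected
Step 6: +6 new -> 34 infected
Step 7: +4 new -> 38 infected
Step 8: +1 new -> 39 infected
Step 9: +0 new -> 39 infected

Answer: 39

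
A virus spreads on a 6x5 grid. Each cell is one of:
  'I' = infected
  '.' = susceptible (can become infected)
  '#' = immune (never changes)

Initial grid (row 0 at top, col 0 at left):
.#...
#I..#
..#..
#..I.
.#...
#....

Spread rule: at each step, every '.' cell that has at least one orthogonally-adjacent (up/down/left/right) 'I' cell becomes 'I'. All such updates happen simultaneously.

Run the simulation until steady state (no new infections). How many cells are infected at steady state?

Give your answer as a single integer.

Answer: 21

Derivation:
Step 0 (initial): 2 infected
Step 1: +6 new -> 8 infected
Step 2: +8 new -> 16 infected
Step 3: +3 new -> 19 infected
Step 4: +2 new -> 21 infected
Step 5: +0 new -> 21 infected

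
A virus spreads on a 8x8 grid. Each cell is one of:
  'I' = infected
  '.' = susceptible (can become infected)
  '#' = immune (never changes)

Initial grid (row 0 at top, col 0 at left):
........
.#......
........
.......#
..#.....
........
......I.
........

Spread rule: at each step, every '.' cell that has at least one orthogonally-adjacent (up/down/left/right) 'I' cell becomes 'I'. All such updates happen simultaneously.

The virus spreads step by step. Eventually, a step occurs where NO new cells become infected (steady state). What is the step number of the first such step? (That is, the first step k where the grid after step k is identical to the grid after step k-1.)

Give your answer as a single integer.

Step 0 (initial): 1 infected
Step 1: +4 new -> 5 infected
Step 2: +6 new -> 11 infected
Step 3: +6 new -> 17 infected
Step 4: +6 new -> 23 infected
Step 5: +8 new -> 31 infected
Step 6: +8 new -> 39 infected
Step 7: +8 new -> 47 infected
Step 8: +5 new -> 52 infected
Step 9: +4 new -> 56 infected
Step 10: +2 new -> 58 infected
Step 11: +2 new -> 60 infected
Step 12: +1 new -> 61 infected
Step 13: +0 new -> 61 infected

Answer: 13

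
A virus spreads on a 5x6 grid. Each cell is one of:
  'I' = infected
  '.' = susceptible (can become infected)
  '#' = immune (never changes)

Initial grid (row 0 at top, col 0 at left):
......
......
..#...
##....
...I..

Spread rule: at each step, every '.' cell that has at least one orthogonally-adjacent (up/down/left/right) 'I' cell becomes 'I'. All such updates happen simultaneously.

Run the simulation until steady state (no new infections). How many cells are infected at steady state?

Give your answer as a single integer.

Answer: 27

Derivation:
Step 0 (initial): 1 infected
Step 1: +3 new -> 4 infected
Step 2: +5 new -> 9 infected
Step 3: +4 new -> 13 infected
Step 4: +4 new -> 17 infected
Step 5: +4 new -> 21 infected
Step 6: +4 new -> 25 infected
Step 7: +2 new -> 27 infected
Step 8: +0 new -> 27 infected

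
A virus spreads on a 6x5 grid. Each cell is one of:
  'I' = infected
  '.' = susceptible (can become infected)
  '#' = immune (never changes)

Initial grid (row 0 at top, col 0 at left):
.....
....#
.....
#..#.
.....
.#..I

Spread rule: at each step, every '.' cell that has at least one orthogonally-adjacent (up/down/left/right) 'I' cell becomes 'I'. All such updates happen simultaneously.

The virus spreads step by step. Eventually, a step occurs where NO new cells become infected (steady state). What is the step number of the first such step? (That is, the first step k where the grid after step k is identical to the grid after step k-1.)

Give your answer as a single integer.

Step 0 (initial): 1 infected
Step 1: +2 new -> 3 infected
Step 2: +3 new -> 6 infected
Step 3: +2 new -> 8 infected
Step 4: +3 new -> 11 infected
Step 5: +4 new -> 15 infected
Step 6: +4 new -> 19 infected
Step 7: +4 new -> 23 infected
Step 8: +2 new -> 25 infected
Step 9: +1 new -> 26 infected
Step 10: +0 new -> 26 infected

Answer: 10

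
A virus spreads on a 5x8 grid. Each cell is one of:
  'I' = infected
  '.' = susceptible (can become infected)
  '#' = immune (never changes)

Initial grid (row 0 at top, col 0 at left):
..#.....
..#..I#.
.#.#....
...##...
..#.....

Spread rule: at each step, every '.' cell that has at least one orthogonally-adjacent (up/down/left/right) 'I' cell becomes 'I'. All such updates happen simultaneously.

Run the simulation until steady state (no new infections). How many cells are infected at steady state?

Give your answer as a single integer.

Step 0 (initial): 1 infected
Step 1: +3 new -> 4 infected
Step 2: +6 new -> 10 infected
Step 3: +5 new -> 15 infected
Step 4: +4 new -> 19 infected
Step 5: +2 new -> 21 infected
Step 6: +0 new -> 21 infected

Answer: 21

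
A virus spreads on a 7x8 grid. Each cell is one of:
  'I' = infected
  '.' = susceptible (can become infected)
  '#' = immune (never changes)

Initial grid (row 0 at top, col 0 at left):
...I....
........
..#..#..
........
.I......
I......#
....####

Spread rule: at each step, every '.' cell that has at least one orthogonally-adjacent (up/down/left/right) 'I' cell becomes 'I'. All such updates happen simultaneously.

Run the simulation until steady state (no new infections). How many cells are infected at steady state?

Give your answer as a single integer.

Step 0 (initial): 3 infected
Step 1: +8 new -> 11 infected
Step 2: +11 new -> 22 infected
Step 3: +10 new -> 32 infected
Step 4: +7 new -> 39 infected
Step 5: +5 new -> 44 infected
Step 6: +4 new -> 48 infected
Step 7: +1 new -> 49 infected
Step 8: +0 new -> 49 infected

Answer: 49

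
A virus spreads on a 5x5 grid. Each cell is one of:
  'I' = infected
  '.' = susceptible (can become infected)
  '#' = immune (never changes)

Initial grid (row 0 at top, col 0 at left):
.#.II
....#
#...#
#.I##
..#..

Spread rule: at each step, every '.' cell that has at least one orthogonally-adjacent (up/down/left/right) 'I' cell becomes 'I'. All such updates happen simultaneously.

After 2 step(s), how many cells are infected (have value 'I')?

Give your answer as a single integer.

Answer: 11

Derivation:
Step 0 (initial): 3 infected
Step 1: +4 new -> 7 infected
Step 2: +4 new -> 11 infected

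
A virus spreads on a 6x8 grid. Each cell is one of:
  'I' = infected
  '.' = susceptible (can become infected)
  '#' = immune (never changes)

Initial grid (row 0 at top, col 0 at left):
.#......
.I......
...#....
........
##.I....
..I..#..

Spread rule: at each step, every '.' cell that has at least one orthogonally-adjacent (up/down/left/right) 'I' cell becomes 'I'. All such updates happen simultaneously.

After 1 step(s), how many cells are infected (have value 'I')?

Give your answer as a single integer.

Step 0 (initial): 3 infected
Step 1: +8 new -> 11 infected

Answer: 11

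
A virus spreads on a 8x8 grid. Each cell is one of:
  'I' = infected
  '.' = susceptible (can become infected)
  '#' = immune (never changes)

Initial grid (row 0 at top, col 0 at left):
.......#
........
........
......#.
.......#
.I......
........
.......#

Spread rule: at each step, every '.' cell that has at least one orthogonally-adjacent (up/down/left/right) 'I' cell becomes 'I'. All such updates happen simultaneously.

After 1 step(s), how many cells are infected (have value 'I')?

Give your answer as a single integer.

Step 0 (initial): 1 infected
Step 1: +4 new -> 5 infected

Answer: 5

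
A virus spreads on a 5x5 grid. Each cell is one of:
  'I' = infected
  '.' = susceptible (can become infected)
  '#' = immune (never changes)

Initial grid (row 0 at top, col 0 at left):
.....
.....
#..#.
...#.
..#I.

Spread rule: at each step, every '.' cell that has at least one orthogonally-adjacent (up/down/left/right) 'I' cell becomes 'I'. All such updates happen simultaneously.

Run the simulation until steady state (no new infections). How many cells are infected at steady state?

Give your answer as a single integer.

Step 0 (initial): 1 infected
Step 1: +1 new -> 2 infected
Step 2: +1 new -> 3 infected
Step 3: +1 new -> 4 infected
Step 4: +1 new -> 5 infected
Step 5: +2 new -> 7 infected
Step 6: +2 new -> 9 infected
Step 7: +3 new -> 12 infected
Step 8: +4 new -> 16 infected
Step 9: +2 new -> 18 infected
Step 10: +2 new -> 20 infected
Step 11: +1 new -> 21 infected
Step 12: +0 new -> 21 infected

Answer: 21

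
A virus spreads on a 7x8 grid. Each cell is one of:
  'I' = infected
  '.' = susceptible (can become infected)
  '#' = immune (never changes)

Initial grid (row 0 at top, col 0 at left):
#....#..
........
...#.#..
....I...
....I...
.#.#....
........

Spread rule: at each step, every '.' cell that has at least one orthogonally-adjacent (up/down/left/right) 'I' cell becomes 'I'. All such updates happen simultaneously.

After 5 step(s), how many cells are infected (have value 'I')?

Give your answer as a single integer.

Step 0 (initial): 2 infected
Step 1: +6 new -> 8 infected
Step 2: +7 new -> 15 infected
Step 3: +13 new -> 28 infected
Step 4: +10 new -> 38 infected
Step 5: +8 new -> 46 infected

Answer: 46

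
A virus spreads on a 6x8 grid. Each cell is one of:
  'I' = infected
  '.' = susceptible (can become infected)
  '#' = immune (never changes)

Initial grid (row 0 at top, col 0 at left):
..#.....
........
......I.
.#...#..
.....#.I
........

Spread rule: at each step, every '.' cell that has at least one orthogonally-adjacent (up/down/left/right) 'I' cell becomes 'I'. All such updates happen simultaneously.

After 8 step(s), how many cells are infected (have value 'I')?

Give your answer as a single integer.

Answer: 44

Derivation:
Step 0 (initial): 2 infected
Step 1: +7 new -> 9 infected
Step 2: +5 new -> 14 infected
Step 3: +6 new -> 20 infected
Step 4: +6 new -> 26 infected
Step 5: +6 new -> 32 infected
Step 6: +4 new -> 36 infected
Step 7: +5 new -> 41 infected
Step 8: +3 new -> 44 infected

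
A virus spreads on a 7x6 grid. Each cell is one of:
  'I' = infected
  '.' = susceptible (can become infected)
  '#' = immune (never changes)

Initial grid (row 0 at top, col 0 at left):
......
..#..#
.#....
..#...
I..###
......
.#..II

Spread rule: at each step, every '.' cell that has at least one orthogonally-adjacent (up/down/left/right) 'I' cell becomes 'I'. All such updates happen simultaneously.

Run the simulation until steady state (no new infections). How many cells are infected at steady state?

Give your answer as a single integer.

Answer: 34

Derivation:
Step 0 (initial): 3 infected
Step 1: +6 new -> 9 infected
Step 2: +7 new -> 16 infected
Step 3: +2 new -> 18 infected
Step 4: +2 new -> 20 infected
Step 5: +1 new -> 21 infected
Step 6: +1 new -> 22 infected
Step 7: +1 new -> 23 infected
Step 8: +2 new -> 25 infected
Step 9: +3 new -> 28 infected
Step 10: +3 new -> 31 infected
Step 11: +2 new -> 33 infected
Step 12: +1 new -> 34 infected
Step 13: +0 new -> 34 infected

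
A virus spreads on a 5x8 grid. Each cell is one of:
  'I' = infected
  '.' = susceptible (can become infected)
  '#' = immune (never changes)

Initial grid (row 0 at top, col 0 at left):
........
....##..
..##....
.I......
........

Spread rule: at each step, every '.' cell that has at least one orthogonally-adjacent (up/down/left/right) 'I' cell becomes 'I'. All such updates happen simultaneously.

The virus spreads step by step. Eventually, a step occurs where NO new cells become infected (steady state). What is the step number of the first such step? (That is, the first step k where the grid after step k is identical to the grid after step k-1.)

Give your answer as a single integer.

Step 0 (initial): 1 infected
Step 1: +4 new -> 5 infected
Step 2: +5 new -> 10 infected
Step 3: +5 new -> 15 infected
Step 4: +6 new -> 21 infected
Step 5: +4 new -> 25 infected
Step 6: +4 new -> 29 infected
Step 7: +4 new -> 33 infected
Step 8: +2 new -> 35 infected
Step 9: +1 new -> 36 infected
Step 10: +0 new -> 36 infected

Answer: 10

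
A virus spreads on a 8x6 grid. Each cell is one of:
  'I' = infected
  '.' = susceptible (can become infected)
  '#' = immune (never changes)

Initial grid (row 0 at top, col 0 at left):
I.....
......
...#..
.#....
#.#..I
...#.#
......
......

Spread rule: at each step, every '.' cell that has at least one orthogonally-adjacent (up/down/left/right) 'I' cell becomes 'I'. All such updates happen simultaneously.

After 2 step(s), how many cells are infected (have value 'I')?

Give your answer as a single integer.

Answer: 13

Derivation:
Step 0 (initial): 2 infected
Step 1: +4 new -> 6 infected
Step 2: +7 new -> 13 infected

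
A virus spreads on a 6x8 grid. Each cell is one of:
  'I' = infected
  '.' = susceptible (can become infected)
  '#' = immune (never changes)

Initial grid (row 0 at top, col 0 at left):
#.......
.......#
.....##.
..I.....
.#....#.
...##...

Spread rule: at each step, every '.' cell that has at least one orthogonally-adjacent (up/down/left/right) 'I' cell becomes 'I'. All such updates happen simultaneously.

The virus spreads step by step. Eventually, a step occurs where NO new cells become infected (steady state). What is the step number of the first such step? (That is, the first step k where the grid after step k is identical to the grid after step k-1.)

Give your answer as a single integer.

Step 0 (initial): 1 infected
Step 1: +4 new -> 5 infected
Step 2: +7 new -> 12 infected
Step 3: +9 new -> 21 infected
Step 4: +7 new -> 28 infected
Step 5: +4 new -> 32 infected
Step 6: +5 new -> 37 infected
Step 7: +2 new -> 39 infected
Step 8: +1 new -> 40 infected
Step 9: +0 new -> 40 infected

Answer: 9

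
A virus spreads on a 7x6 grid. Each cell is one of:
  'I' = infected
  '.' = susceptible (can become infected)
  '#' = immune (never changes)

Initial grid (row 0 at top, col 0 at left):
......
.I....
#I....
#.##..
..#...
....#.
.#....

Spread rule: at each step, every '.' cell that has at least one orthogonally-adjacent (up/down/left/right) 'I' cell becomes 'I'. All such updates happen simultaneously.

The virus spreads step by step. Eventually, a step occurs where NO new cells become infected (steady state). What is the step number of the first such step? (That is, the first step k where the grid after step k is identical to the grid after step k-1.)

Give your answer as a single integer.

Step 0 (initial): 2 infected
Step 1: +5 new -> 7 infected
Step 2: +5 new -> 12 infected
Step 3: +5 new -> 17 infected
Step 4: +6 new -> 23 infected
Step 5: +6 new -> 29 infected
Step 6: +3 new -> 32 infected
Step 7: +2 new -> 34 infected
Step 8: +1 new -> 35 infected
Step 9: +0 new -> 35 infected

Answer: 9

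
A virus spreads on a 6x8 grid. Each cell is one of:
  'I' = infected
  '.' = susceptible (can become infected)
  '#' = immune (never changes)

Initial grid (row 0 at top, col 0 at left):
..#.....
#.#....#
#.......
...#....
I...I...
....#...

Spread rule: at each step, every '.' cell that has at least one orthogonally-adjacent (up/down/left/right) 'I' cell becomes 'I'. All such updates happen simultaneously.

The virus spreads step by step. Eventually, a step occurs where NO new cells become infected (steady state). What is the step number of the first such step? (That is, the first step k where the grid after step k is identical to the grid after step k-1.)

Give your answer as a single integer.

Step 0 (initial): 2 infected
Step 1: +6 new -> 8 infected
Step 2: +8 new -> 16 infected
Step 3: +9 new -> 25 infected
Step 4: +8 new -> 33 infected
Step 5: +5 new -> 38 infected
Step 6: +2 new -> 40 infected
Step 7: +1 new -> 41 infected
Step 8: +0 new -> 41 infected

Answer: 8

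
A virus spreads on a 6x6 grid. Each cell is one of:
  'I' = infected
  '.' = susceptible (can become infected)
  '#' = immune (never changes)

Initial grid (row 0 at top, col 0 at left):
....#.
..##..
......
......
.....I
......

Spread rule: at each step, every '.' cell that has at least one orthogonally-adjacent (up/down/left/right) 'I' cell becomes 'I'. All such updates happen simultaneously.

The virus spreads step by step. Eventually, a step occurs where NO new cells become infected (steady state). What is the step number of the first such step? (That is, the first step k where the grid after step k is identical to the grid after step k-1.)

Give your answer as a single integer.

Step 0 (initial): 1 infected
Step 1: +3 new -> 4 infected
Step 2: +4 new -> 8 infected
Step 3: +5 new -> 13 infected
Step 4: +6 new -> 19 infected
Step 5: +4 new -> 23 infected
Step 6: +3 new -> 26 infected
Step 7: +2 new -> 28 infected
Step 8: +2 new -> 30 infected
Step 9: +2 new -> 32 infected
Step 10: +1 new -> 33 infected
Step 11: +0 new -> 33 infected

Answer: 11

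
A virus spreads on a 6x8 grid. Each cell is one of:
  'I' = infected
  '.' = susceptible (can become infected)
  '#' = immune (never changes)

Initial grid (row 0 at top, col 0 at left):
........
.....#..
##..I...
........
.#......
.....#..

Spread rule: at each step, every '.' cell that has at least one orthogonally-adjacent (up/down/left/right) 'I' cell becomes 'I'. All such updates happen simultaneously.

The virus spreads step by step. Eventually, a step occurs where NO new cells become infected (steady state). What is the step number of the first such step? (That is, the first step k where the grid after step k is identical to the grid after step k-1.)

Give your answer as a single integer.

Answer: 8

Derivation:
Step 0 (initial): 1 infected
Step 1: +4 new -> 5 infected
Step 2: +7 new -> 12 infected
Step 3: +10 new -> 22 infected
Step 4: +9 new -> 31 infected
Step 5: +7 new -> 38 infected
Step 6: +4 new -> 42 infected
Step 7: +1 new -> 43 infected
Step 8: +0 new -> 43 infected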